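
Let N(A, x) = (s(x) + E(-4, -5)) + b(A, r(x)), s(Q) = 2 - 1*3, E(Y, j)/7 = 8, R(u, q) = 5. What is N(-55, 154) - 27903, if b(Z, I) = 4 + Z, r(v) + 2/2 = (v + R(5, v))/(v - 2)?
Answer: -27899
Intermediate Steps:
E(Y, j) = 56 (E(Y, j) = 7*8 = 56)
r(v) = -1 + (5 + v)/(-2 + v) (r(v) = -1 + (v + 5)/(v - 2) = -1 + (5 + v)/(-2 + v))
s(Q) = -1 (s(Q) = 2 - 3 = -1)
N(A, x) = 59 + A (N(A, x) = (-1 + 56) + (4 + A) = 55 + (4 + A) = 59 + A)
N(-55, 154) - 27903 = (59 - 55) - 27903 = 4 - 27903 = -27899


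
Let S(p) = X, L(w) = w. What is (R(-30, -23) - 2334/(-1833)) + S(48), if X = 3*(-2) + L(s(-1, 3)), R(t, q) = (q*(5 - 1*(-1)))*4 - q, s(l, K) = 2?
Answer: -324885/611 ≈ -531.73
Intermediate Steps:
R(t, q) = 23*q (R(t, q) = (q*(5 + 1))*4 - q = (q*6)*4 - q = (6*q)*4 - q = 24*q - q = 23*q)
X = -4 (X = 3*(-2) + 2 = -6 + 2 = -4)
S(p) = -4
(R(-30, -23) - 2334/(-1833)) + S(48) = (23*(-23) - 2334/(-1833)) - 4 = (-529 - 2334*(-1/1833)) - 4 = (-529 + 778/611) - 4 = -322441/611 - 4 = -324885/611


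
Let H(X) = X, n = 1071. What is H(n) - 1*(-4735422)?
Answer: 4736493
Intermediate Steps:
H(n) - 1*(-4735422) = 1071 - 1*(-4735422) = 1071 + 4735422 = 4736493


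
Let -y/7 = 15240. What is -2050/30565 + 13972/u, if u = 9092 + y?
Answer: -31355479/149138861 ≈ -0.21024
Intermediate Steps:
y = -106680 (y = -7*15240 = -106680)
u = -97588 (u = 9092 - 106680 = -97588)
-2050/30565 + 13972/u = -2050/30565 + 13972/(-97588) = -2050*1/30565 + 13972*(-1/97588) = -410/6113 - 3493/24397 = -31355479/149138861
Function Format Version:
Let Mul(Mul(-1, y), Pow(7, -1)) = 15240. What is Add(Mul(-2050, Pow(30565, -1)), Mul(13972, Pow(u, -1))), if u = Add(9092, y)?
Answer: Rational(-31355479, 149138861) ≈ -0.21024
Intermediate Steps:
y = -106680 (y = Mul(-7, 15240) = -106680)
u = -97588 (u = Add(9092, -106680) = -97588)
Add(Mul(-2050, Pow(30565, -1)), Mul(13972, Pow(u, -1))) = Add(Mul(-2050, Pow(30565, -1)), Mul(13972, Pow(-97588, -1))) = Add(Mul(-2050, Rational(1, 30565)), Mul(13972, Rational(-1, 97588))) = Add(Rational(-410, 6113), Rational(-3493, 24397)) = Rational(-31355479, 149138861)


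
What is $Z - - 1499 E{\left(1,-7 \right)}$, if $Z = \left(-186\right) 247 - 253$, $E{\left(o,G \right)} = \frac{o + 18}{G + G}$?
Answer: $- \frac{675211}{14} \approx -48229.0$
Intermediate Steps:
$E{\left(o,G \right)} = \frac{18 + o}{2 G}$
$Z = -46195$ ($Z = -45942 - 253 = -46195$)
$Z - - 1499 E{\left(1,-7 \right)} = -46195 - - 1499 \frac{18 + 1}{2 \left(-7\right)} = -46195 - - 1499 \cdot \frac{1}{2} \left(- \frac{1}{7}\right) 19 = -46195 - \left(-1499\right) \left(- \frac{19}{14}\right) = -46195 - \frac{28481}{14} = - \frac{675211}{14}$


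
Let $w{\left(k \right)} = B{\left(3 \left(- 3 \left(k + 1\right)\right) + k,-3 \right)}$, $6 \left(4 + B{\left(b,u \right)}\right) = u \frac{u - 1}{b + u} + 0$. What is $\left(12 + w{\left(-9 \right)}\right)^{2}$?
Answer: $\frac{58081}{900} \approx 64.534$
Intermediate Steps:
$B{\left(b,u \right)} = -4 + \frac{u \left(-1 + u\right)}{6 \left(b + u\right)}$ ($B{\left(b,u \right)} = -4 + \frac{u \frac{u - 1}{b + u} + 0}{6} = -4 + \frac{u \frac{-1 + u}{b + u} + 0}{6} = -4 + \frac{\frac{u \left(-1 + u\right)}{b + u} + 0}{6} = -4 + \frac{u \frac{1}{b + u} \left(-1 + u\right)}{6} = -4 + \frac{u \left(-1 + u\right)}{6 \left(b + u\right)}$)
$w{\left(k \right)} = \frac{300 + 192 k}{6 \left(-12 - 8 k\right)}$ ($w{\left(k \right)} = \frac{\left(-3\right)^{2} - -75 - 24 \left(3 \left(- 3 \left(k + 1\right)\right) + k\right)}{6 \left(\left(3 \left(- 3 \left(k + 1\right)\right) + k\right) - 3\right)} = \frac{9 + 75 - 24 \left(3 \left(- 3 \left(1 + k\right)\right) + k\right)}{6 \left(\left(3 \left(- 3 \left(1 + k\right)\right) + k\right) - 3\right)} = \frac{9 + 75 - 24 \left(3 \left(-3 - 3 k\right) + k\right)}{6 \left(\left(3 \left(-3 - 3 k\right) + k\right) - 3\right)} = \frac{9 + 75 - 24 \left(\left(-9 - 9 k\right) + k\right)}{6 \left(\left(\left(-9 - 9 k\right) + k\right) - 3\right)} = \frac{9 + 75 - 24 \left(-9 - 8 k\right)}{6 \left(\left(-9 - 8 k\right) - 3\right)} = \frac{9 + 75 + \left(216 + 192 k\right)}{6 \left(-12 - 8 k\right)} = \frac{300 + 192 k}{6 \left(-12 - 8 k\right)}$)
$\left(12 + w{\left(-9 \right)}\right)^{2} = \left(12 + \frac{-25 - -144}{2 \left(3 + 2 \left(-9\right)\right)}\right)^{2} = \left(12 + \frac{-25 + 144}{2 \left(3 - 18\right)}\right)^{2} = \left(12 + \frac{1}{2} \frac{1}{-15} \cdot 119\right)^{2} = \left(12 + \frac{1}{2} \left(- \frac{1}{15}\right) 119\right)^{2} = \left(12 - \frac{119}{30}\right)^{2} = \left(\frac{241}{30}\right)^{2} = \frac{58081}{900}$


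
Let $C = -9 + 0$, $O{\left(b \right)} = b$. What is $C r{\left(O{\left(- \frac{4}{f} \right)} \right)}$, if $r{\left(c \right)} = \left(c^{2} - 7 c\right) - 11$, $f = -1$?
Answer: $207$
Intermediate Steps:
$C = -9$
$r{\left(c \right)} = -11 + c^{2} - 7 c$
$C r{\left(O{\left(- \frac{4}{f} \right)} \right)} = - 9 \left(-11 + \left(- \frac{4}{-1}\right)^{2} - 7 \left(- \frac{4}{-1}\right)\right) = - 9 \left(-11 + \left(\left(-4\right) \left(-1\right)\right)^{2} - 7 \left(\left(-4\right) \left(-1\right)\right)\right) = - 9 \left(-11 + 4^{2} - 28\right) = - 9 \left(-11 + 16 - 28\right) = \left(-9\right) \left(-23\right) = 207$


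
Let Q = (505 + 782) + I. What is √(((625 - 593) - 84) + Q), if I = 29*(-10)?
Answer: 3*√105 ≈ 30.741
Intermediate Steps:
I = -290
Q = 997 (Q = (505 + 782) - 290 = 1287 - 290 = 997)
√(((625 - 593) - 84) + Q) = √(((625 - 593) - 84) + 997) = √((32 - 84) + 997) = √(-52 + 997) = √945 = 3*√105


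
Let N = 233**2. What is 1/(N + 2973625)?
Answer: 1/3027914 ≈ 3.3026e-7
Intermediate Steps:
N = 54289
1/(N + 2973625) = 1/(54289 + 2973625) = 1/3027914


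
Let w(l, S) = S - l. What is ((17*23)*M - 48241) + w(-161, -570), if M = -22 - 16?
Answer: -63508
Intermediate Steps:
M = -38
((17*23)*M - 48241) + w(-161, -570) = ((17*23)*(-38) - 48241) + (-570 - 1*(-161)) = (391*(-38) - 48241) + (-570 + 161) = (-14858 - 48241) - 409 = -63099 - 409 = -63508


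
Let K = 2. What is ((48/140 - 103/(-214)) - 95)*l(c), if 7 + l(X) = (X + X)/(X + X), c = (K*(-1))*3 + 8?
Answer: 2116131/3745 ≈ 565.05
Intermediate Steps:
c = 2 (c = (2*(-1))*3 + 8 = -2*3 + 8 = -6 + 8 = 2)
l(X) = -6 (l(X) = -7 + (X + X)/(X + X) = -7 + (2*X)/((2*X)) = -7 + (2*X)*(1/(2*X)) = -7 + 1 = -6)
((48/140 - 103/(-214)) - 95)*l(c) = ((48/140 - 103/(-214)) - 95)*(-6) = ((48*(1/140) - 103*(-1/214)) - 95)*(-6) = ((12/35 + 103/214) - 95)*(-6) = (6173/7490 - 95)*(-6) = -705377/7490*(-6) = 2116131/3745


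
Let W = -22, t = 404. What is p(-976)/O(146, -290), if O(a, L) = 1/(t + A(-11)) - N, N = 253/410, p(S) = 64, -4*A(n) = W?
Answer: -21490560/206387 ≈ -104.13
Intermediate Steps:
A(n) = 11/2 (A(n) = -1/4*(-22) = 11/2)
N = 253/410 (N = 253*(1/410) = 253/410 ≈ 0.61707)
O(a, L) = -206387/335790 (O(a, L) = 1/(404 + 11/2) - 1*253/410 = 1/(819/2) - 253/410 = 2/819 - 253/410 = -206387/335790)
p(-976)/O(146, -290) = 64/(-206387/335790) = 64*(-335790/206387) = -21490560/206387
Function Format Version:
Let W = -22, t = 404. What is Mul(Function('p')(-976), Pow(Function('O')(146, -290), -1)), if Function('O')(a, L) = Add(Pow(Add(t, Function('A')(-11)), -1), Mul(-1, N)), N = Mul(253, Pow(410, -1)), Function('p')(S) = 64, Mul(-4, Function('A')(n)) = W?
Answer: Rational(-21490560, 206387) ≈ -104.13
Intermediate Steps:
Function('A')(n) = Rational(11, 2) (Function('A')(n) = Mul(Rational(-1, 4), -22) = Rational(11, 2))
N = Rational(253, 410) (N = Mul(253, Rational(1, 410)) = Rational(253, 410) ≈ 0.61707)
Function('O')(a, L) = Rational(-206387, 335790) (Function('O')(a, L) = Add(Pow(Add(404, Rational(11, 2)), -1), Mul(-1, Rational(253, 410))) = Add(Pow(Rational(819, 2), -1), Rational(-253, 410)) = Add(Rational(2, 819), Rational(-253, 410)) = Rational(-206387, 335790))
Mul(Function('p')(-976), Pow(Function('O')(146, -290), -1)) = Mul(64, Pow(Rational(-206387, 335790), -1)) = Mul(64, Rational(-335790, 206387)) = Rational(-21490560, 206387)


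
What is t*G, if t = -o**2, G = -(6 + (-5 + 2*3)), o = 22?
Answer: 3388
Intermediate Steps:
G = -7 (G = -(6 + (-5 + 6)) = -(6 + 1) = -1*7 = -7)
t = -484 (t = -1*22**2 = -1*484 = -484)
t*G = -484*(-7) = 3388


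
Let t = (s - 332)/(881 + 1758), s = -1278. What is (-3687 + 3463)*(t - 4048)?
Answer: 341897024/377 ≈ 9.0689e+5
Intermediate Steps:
t = -230/377 (t = (-1278 - 332)/(881 + 1758) = -1610/2639 = -1610*1/2639 = -230/377 ≈ -0.61008)
(-3687 + 3463)*(t - 4048) = (-3687 + 3463)*(-230/377 - 4048) = -224*(-1526326/377) = 341897024/377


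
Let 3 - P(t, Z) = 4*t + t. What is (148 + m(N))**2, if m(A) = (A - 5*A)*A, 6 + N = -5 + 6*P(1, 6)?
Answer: 3873024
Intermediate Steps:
P(t, Z) = 3 - 5*t (P(t, Z) = 3 - (4*t + t) = 3 - 5*t)
N = -23 (N = -6 + (-5 + 6*(3 - 5*1)) = -6 + (-5 + 6*(3 - 5)) = -6 + (-5 + 6*(-2)) = -6 + (-5 - 12) = -6 - 17 = -23)
m(A) = -4*A**2 (m(A) = (-4*A)*A = -4*A**2)
(148 + m(N))**2 = (148 - 4*(-23)**2)**2 = (148 - 4*529)**2 = (148 - 2116)**2 = (-1968)**2 = 3873024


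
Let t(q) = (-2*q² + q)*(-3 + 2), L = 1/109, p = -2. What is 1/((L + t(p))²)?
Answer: 11881/1190281 ≈ 0.0099817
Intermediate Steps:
L = 1/109 ≈ 0.0091743
t(q) = -q + 2*q² (t(q) = (q - 2*q²)*(-1) = -q + 2*q²)
1/((L + t(p))²) = 1/((1/109 - 2*(-1 + 2*(-2)))²) = 1/((1/109 - 2*(-1 - 4))²) = 1/((1/109 - 2*(-5))²) = 1/((1/109 + 10)²) = 1/((1091/109)²) = 1/(1190281/11881) = 11881/1190281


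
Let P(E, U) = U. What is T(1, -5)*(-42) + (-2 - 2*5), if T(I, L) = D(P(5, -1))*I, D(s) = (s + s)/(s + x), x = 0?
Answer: -96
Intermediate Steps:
D(s) = 2 (D(s) = (s + s)/(s + 0) = (2*s)/s = 2)
T(I, L) = 2*I
T(1, -5)*(-42) + (-2 - 2*5) = (2*1)*(-42) + (-2 - 2*5) = 2*(-42) + (-2 - 10) = -84 - 12 = -96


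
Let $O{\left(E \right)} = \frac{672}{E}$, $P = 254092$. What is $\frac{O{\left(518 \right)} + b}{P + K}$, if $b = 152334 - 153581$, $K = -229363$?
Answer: $- \frac{46091}{914973} \approx -0.050374$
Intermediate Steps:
$b = -1247$ ($b = 152334 - 153581 = -1247$)
$\frac{O{\left(518 \right)} + b}{P + K} = \frac{\frac{672}{518} - 1247}{254092 - 229363} = \frac{672 \cdot \frac{1}{518} - 1247}{24729} = \left(\frac{48}{37} - 1247\right) \frac{1}{24729} = \left(- \frac{46091}{37}\right) \frac{1}{24729} = - \frac{46091}{914973}$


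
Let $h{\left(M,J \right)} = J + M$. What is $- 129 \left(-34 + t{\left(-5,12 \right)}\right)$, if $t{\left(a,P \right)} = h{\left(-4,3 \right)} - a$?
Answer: $3870$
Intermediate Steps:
$t{\left(a,P \right)} = -1 - a$ ($t{\left(a,P \right)} = \left(3 - 4\right) - a = -1 - a$)
$- 129 \left(-34 + t{\left(-5,12 \right)}\right) = - 129 \left(-34 - -4\right) = - 129 \left(-34 + \left(-1 + 5\right)\right) = - 129 \left(-34 + 4\right) = \left(-129\right) \left(-30\right) = 3870$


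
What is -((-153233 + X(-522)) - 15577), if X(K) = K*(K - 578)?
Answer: -405390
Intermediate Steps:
X(K) = K*(-578 + K)
-((-153233 + X(-522)) - 15577) = -((-153233 - 522*(-578 - 522)) - 15577) = -((-153233 - 522*(-1100)) - 15577) = -((-153233 + 574200) - 15577) = -(420967 - 15577) = -1*405390 = -405390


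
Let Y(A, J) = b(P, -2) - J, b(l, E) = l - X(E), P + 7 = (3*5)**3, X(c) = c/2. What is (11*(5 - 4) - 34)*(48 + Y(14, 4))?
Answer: -78499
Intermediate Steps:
X(c) = c/2 (X(c) = c*(1/2) = c/2)
P = 3368 (P = -7 + (3*5)**3 = -7 + 15**3 = -7 + 3375 = 3368)
b(l, E) = l - E/2
Y(A, J) = 3369 - J (Y(A, J) = (3368 - 1/2*(-2)) - J = (3368 + 1) - J = 3369 - J)
(11*(5 - 4) - 34)*(48 + Y(14, 4)) = (11*(5 - 4) - 34)*(48 + (3369 - 1*4)) = (11*1 - 34)*(48 + (3369 - 4)) = (11 - 34)*(48 + 3365) = -23*3413 = -78499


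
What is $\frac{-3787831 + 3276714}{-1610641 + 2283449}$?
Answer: $- \frac{511117}{672808} \approx -0.75968$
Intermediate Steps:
$\frac{-3787831 + 3276714}{-1610641 + 2283449} = - \frac{511117}{672808}$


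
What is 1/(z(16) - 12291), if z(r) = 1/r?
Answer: -16/196655 ≈ -8.1361e-5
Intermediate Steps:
1/(z(16) - 12291) = 1/(1/16 - 12291) = 1/(-196655/16) = -16/196655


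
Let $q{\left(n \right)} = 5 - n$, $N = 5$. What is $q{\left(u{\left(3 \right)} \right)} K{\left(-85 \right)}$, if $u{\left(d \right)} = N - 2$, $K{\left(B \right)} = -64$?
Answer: $-128$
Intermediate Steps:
$u{\left(d \right)} = 3$ ($u{\left(d \right)} = 5 - 2 = 3$)
$q{\left(u{\left(3 \right)} \right)} K{\left(-85 \right)} = \left(5 - 3\right) \left(-64\right) = 2 \left(-64\right) = -128$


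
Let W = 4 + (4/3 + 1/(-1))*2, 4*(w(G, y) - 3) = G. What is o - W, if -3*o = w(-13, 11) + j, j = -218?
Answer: 817/12 ≈ 68.083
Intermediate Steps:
w(G, y) = 3 + G/4
W = 14/3 (W = 4 + (4*(⅓) + 1*(-1))*2 = 4 + (4/3 - 1)*2 = 4 + (⅓)*2 = 4 + ⅔ = 14/3 ≈ 4.6667)
o = 291/4 (o = -((3 + (¼)*(-13)) - 218)/3 = -((3 - 13/4) - 218)/3 = -(-¼ - 218)/3 = -⅓*(-873/4) = 291/4 ≈ 72.750)
o - W = 291/4 - 1*14/3 = 291/4 - 14/3 = 817/12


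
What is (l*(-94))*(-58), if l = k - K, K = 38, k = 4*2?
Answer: -163560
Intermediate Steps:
k = 8
l = -30 (l = 8 - 1*38 = 8 - 38 = -30)
(l*(-94))*(-58) = -30*(-94)*(-58) = 2820*(-58) = -163560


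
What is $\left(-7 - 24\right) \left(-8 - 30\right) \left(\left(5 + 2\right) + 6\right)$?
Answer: $15314$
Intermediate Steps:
$\left(-7 - 24\right) \left(-8 - 30\right) \left(\left(5 + 2\right) + 6\right) = \left(-31\right) \left(-38\right) \left(7 + 6\right) = 1178 \cdot 13 = 15314$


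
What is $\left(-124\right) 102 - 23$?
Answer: $-12671$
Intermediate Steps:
$\left(-124\right) 102 - 23 = -12648 - 23 = -12671$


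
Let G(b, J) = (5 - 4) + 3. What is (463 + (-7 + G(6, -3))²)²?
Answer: 222784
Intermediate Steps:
G(b, J) = 4 (G(b, J) = 1 + 3 = 4)
(463 + (-7 + G(6, -3))²)² = (463 + (-7 + 4)²)² = (463 + (-3)²)² = (463 + 9)² = 472² = 222784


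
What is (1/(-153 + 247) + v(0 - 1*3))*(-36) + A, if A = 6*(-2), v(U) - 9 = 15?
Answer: -41190/47 ≈ -876.38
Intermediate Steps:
v(U) = 24 (v(U) = 9 + 15 = 24)
A = -12
(1/(-153 + 247) + v(0 - 1*3))*(-36) + A = (1/(-153 + 247) + 24)*(-36) - 12 = (1/94 + 24)*(-36) - 12 = (2257/94)*(-36) - 12 = -40626/47 - 12 = -41190/47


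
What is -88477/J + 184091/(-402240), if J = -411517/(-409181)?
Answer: -14562413651810927/165528598080 ≈ -87975.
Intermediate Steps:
J = 411517/409181 (J = -411517*(-1/409181) = 411517/409181 ≈ 1.0057)
-88477/J + 184091/(-402240) = -88477/411517/409181 + 184091/(-402240) = -88477*409181/411517 + 184091*(-1/402240) = -36203107337/411517 - 184091/402240 = -14562413651810927/165528598080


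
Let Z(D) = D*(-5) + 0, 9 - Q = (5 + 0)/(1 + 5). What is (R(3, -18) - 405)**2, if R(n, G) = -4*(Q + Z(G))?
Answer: 5726449/9 ≈ 6.3627e+5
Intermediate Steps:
Q = 49/6 (Q = 9 - (5 + 0)/(1 + 5) = 9 - 5/6 = 49/6 ≈ 8.1667)
Z(D) = -5*D (Z(D) = -5*D + 0 = -5*D)
R(n, G) = -98/3 + 20*G (R(n, G) = -4*(49/6 - 5*G) = -98/3 + 20*G)
(R(3, -18) - 405)**2 = ((-98/3 + 20*(-18)) - 405)**2 = ((-98/3 - 360) - 405)**2 = (-1178/3 - 405)**2 = (-2393/3)**2 = 5726449/9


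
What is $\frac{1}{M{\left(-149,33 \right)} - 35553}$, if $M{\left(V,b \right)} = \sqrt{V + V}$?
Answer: $- \frac{35553}{1264016107} - \frac{i \sqrt{298}}{1264016107} \approx -2.8127 \cdot 10^{-5} - 1.3657 \cdot 10^{-8} i$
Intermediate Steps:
$M{\left(V,b \right)} = \sqrt{2} \sqrt{V}$ ($M{\left(V,b \right)} = \sqrt{2 V} = \sqrt{2} \sqrt{V}$)
$\frac{1}{M{\left(-149,33 \right)} - 35553} = \frac{1}{\sqrt{2} \sqrt{-149} - 35553} = \frac{1}{\sqrt{2} i \sqrt{149} - 35553} = \frac{1}{i \sqrt{298} - 35553} = \frac{1}{-35553 + i \sqrt{298}}$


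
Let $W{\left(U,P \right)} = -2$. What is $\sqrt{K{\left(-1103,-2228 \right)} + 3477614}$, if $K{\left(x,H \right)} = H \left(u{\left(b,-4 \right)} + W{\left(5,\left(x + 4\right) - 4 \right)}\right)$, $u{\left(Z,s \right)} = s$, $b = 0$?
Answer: $\sqrt{3490982} \approx 1868.4$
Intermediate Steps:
$K{\left(x,H \right)} = - 6 H$ ($K{\left(x,H \right)} = H \left(-4 - 2\right) = H \left(-6\right) = - 6 H$)
$\sqrt{K{\left(-1103,-2228 \right)} + 3477614} = \sqrt{\left(-6\right) \left(-2228\right) + 3477614} = \sqrt{13368 + 3477614} = \sqrt{3490982}$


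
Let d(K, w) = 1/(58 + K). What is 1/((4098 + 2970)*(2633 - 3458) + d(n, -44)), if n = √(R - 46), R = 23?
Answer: (-√23 + 58*I)/(-338203799*I + 5831100*√23) ≈ -1.7149e-7 + 4.8572e-17*I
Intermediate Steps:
n = I*√23 (n = √(23 - 46) = √(-23) = I*√23 ≈ 4.7958*I)
1/((4098 + 2970)*(2633 - 3458) + d(n, -44)) = 1/((4098 + 2970)*(2633 - 3458) + 1/(58 + I*√23)) = 1/(7068*(-825) + 1/(58 + I*√23)) = 1/(-5831100 + 1/(58 + I*√23))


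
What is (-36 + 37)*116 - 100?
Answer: 16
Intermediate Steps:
(-36 + 37)*116 - 100 = 1*116 - 100 = 116 - 100 = 16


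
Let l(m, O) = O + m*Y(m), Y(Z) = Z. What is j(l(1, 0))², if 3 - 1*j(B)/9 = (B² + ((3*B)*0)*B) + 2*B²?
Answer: 0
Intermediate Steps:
l(m, O) = O + m² (l(m, O) = O + m*m = O + m²)
j(B) = 27 - 27*B² (j(B) = 27 - 9*((B² + ((3*B)*0)*B) + 2*B²) = 27 - 9*((B² + 0*B) + 2*B²) = 27 - 9*((B² + 0) + 2*B²) = 27 - 9*(B² + 2*B²) = 27 - 27*B²)
j(l(1, 0))² = (27 - 27*(0 + 1²)²)² = (27 - 27*(0 + 1)²)² = (27 - 27*1²)² = (27 - 27*1)² = (27 - 27)² = 0² = 0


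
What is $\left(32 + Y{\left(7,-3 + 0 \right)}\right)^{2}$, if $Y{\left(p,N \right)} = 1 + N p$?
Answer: $144$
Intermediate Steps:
$\left(32 + Y{\left(7,-3 + 0 \right)}\right)^{2} = \left(32 + \left(1 + \left(-3 + 0\right) 7\right)\right)^{2} = \left(32 + \left(1 - 21\right)\right)^{2} = \left(32 - 20\right)^{2} = 12^{2} = 144$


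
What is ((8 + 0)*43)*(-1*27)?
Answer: -9288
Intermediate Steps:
((8 + 0)*43)*(-1*27) = (8*43)*(-27) = 344*(-27) = -9288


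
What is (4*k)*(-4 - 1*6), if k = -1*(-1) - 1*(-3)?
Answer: -160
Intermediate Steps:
k = 4 (k = 1 + 3 = 4)
(4*k)*(-4 - 1*6) = (4*4)*(-4 - 1*6) = 16*(-4 - 6) = 16*(-10) = -160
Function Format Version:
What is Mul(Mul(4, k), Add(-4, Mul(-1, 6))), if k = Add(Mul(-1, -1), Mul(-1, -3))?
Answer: -160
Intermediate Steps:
k = 4 (k = Add(1, 3) = 4)
Mul(Mul(4, k), Add(-4, Mul(-1, 6))) = Mul(Mul(4, 4), Add(-4, Mul(-1, 6))) = Mul(16, Add(-4, -6)) = Mul(16, -10) = -160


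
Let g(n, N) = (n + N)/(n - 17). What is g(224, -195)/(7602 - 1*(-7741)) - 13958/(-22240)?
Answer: 22165633459/35317131120 ≈ 0.62762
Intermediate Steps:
g(n, N) = (N + n)/(-17 + n)
g(224, -195)/(7602 - 1*(-7741)) - 13958/(-22240) = ((-195 + 224)/(-17 + 224))/(7602 - 1*(-7741)) - 13958/(-22240) = (29/207)/(7602 + 7741) - 13958*(-1/22240) = ((1/207)*29)/15343 + 6979/11120 = (29/207)*(1/15343) + 6979/11120 = 29/3176001 + 6979/11120 = 22165633459/35317131120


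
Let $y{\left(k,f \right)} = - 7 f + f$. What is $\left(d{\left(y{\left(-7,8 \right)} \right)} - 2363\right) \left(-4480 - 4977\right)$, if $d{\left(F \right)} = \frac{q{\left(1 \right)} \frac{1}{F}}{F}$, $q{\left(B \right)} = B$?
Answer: $\frac{51487227407}{2304} \approx 2.2347 \cdot 10^{7}$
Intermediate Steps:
$y{\left(k,f \right)} = - 6 f$
$d{\left(F \right)} = \frac{1}{F^{2}}$ ($d{\left(F \right)} = \frac{1 \frac{1}{F}}{F} = \frac{1}{F F} = \frac{1}{F^{2}}$)
$\left(d{\left(y{\left(-7,8 \right)} \right)} - 2363\right) \left(-4480 - 4977\right) = \left(\frac{1}{2304} - 2363\right) \left(-4480 - 4977\right) = \left(\frac{1}{2304} - 2363\right) \left(-9457\right) = \left(- \frac{5444351}{2304}\right) \left(-9457\right) = \frac{51487227407}{2304}$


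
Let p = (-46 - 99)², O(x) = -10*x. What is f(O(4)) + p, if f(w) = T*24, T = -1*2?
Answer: 20977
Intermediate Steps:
T = -2
p = 21025 (p = (-145)² = 21025)
f(w) = -48 (f(w) = -2*24 = -48)
f(O(4)) + p = -48 + 21025 = 20977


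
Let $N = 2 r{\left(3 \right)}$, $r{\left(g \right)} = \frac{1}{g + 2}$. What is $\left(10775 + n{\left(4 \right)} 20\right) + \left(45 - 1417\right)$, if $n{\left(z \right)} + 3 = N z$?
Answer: $9375$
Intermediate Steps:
$r{\left(g \right)} = \frac{1}{2 + g}$
$N = \frac{2}{5}$ ($N = \frac{2}{2 + 3} = \frac{2}{5} \approx 0.4$)
$n{\left(z \right)} = -3 + \frac{2 z}{5}$
$\left(10775 + n{\left(4 \right)} 20\right) + \left(45 - 1417\right) = \left(10775 + \left(-3 + \frac{2}{5} \cdot 4\right) 20\right) + \left(45 - 1417\right) = \left(10775 + \left(-3 + \frac{8}{5}\right) 20\right) + \left(45 - 1417\right) = \left(10775 - 28\right) - 1372 = 10747 - 1372 = 9375$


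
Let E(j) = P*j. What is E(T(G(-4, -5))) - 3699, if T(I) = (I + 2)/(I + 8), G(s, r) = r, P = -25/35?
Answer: -25888/7 ≈ -3698.3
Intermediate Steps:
P = -5/7 (P = -25*1/35 = -5/7 ≈ -0.71429)
T(I) = (2 + I)/(8 + I)
E(j) = -5*j/7
E(T(G(-4, -5))) - 3699 = -5*(2 - 5)/(7*(8 - 5)) - 3699 = -5*(-3)/(7*3) - 3699 = -5*(-3)/21 - 3699 = -5/7*(-1) - 3699 = 5/7 - 3699 = -25888/7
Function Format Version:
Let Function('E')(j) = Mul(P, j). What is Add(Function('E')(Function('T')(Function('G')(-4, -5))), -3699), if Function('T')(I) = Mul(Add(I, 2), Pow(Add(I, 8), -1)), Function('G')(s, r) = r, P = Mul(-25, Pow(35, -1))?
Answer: Rational(-25888, 7) ≈ -3698.3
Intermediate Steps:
P = Rational(-5, 7) (P = Mul(-25, Rational(1, 35)) = Rational(-5, 7) ≈ -0.71429)
Function('T')(I) = Mul(Pow(Add(8, I), -1), Add(2, I)) (Function('T')(I) = Mul(Add(2, I), Pow(Add(8, I), -1)) = Mul(Pow(Add(8, I), -1), Add(2, I)))
Function('E')(j) = Mul(Rational(-5, 7), j)
Add(Function('E')(Function('T')(Function('G')(-4, -5))), -3699) = Add(Mul(Rational(-5, 7), Mul(Pow(Add(8, -5), -1), Add(2, -5))), -3699) = Add(Mul(Rational(-5, 7), Mul(Pow(3, -1), -3)), -3699) = Add(Mul(Rational(-5, 7), Mul(Rational(1, 3), -3)), -3699) = Add(Mul(Rational(-5, 7), -1), -3699) = Add(Rational(5, 7), -3699) = Rational(-25888, 7)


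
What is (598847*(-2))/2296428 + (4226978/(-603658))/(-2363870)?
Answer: -106816409137705541/204808228153735305 ≈ -0.52154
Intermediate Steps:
(598847*(-2))/2296428 + (4226978/(-603658))/(-2363870) = -1197694*1/2296428 + (4226978*(-1/603658))*(-1/2363870) = -598847/1148214 - 2113489/301829*(-1/2363870) = -598847/1148214 + 2113489/713484518230 = -106816409137705541/204808228153735305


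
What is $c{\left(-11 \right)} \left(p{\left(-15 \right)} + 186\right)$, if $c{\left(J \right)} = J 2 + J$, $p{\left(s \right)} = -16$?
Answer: $-5610$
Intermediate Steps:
$c{\left(J \right)} = 3 J$ ($c{\left(J \right)} = 2 J + J = 3 J$)
$c{\left(-11 \right)} \left(p{\left(-15 \right)} + 186\right) = 3 \left(-11\right) \left(-16 + 186\right) = \left(-33\right) 170 = -5610$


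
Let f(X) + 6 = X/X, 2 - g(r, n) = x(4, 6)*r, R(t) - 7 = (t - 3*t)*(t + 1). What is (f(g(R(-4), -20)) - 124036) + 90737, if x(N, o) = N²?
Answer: -33304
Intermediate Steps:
R(t) = 7 - 2*t*(1 + t) (R(t) = 7 + (t - 3*t)*(t + 1) = 7 + (-2*t)*(1 + t) = 7 - 2*t*(1 + t))
g(r, n) = 2 - 16*r (g(r, n) = 2 - 4²*r = 2 - 16*r)
f(X) = -5 (f(X) = -6 + X/X = -6 + 1 = -5)
(f(g(R(-4), -20)) - 124036) + 90737 = (-5 - 124036) + 90737 = -124041 + 90737 = -33304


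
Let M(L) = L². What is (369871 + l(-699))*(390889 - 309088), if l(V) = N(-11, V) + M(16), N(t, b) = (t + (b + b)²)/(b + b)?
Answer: 14055679132851/466 ≈ 3.0162e+10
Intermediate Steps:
N(t, b) = (t + 4*b²)/(2*b) (N(t, b) = (t + (2*b)²)/((2*b)) = (t + 4*b²)*(1/(2*b)) = (t + 4*b²)/(2*b))
l(V) = 256 + 2*V - 11/(2*V) (l(V) = (2*V + (½)*(-11)/V) + 16² = (2*V - 11/(2*V)) + 256 = 256 + 2*V - 11/(2*V))
(369871 + l(-699))*(390889 - 309088) = (369871 + (256 + 2*(-699) - 11/2/(-699)))*(390889 - 309088) = (369871 + (256 - 1398 - 11/2*(-1/699)))*81801 = (369871 + (256 - 1398 + 11/1398))*81801 = (369871 - 1596505/1398)*81801 = (515483153/1398)*81801 = 14055679132851/466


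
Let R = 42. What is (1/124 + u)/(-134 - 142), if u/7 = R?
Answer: -36457/34224 ≈ -1.0652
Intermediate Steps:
u = 294 (u = 7*42 = 294)
(1/124 + u)/(-134 - 142) = (1/124 + 294)/(-134 - 142) = (1/124 + 294)/(-276) = (36457/124)*(-1/276) = -36457/34224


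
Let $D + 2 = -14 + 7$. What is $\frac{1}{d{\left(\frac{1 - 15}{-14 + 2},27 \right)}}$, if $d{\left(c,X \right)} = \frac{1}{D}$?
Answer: $-9$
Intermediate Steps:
$D = -9$ ($D = -2 + \left(-14 + 7\right) = -2 - 7 = -9$)
$d{\left(c,X \right)} = - \frac{1}{9}$ ($d{\left(c,X \right)} = \frac{1}{-9} = - \frac{1}{9}$)
$\frac{1}{d{\left(\frac{1 - 15}{-14 + 2},27 \right)}} = \frac{1}{- \frac{1}{9}} = -9$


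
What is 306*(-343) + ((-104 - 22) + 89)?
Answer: -104995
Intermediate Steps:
306*(-343) + ((-104 - 22) + 89) = -104958 + (-126 + 89) = -104958 - 37 = -104995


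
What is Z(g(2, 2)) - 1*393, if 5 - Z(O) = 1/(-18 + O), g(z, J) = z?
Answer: -6207/16 ≈ -387.94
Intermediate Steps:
Z(O) = 5 - 1/(-18 + O)
Z(g(2, 2)) - 1*393 = (-91 + 5*2)/(-18 + 2) - 1*393 = (-91 + 10)/(-16) - 393 = -1/16*(-81) - 393 = 81/16 - 393 = -6207/16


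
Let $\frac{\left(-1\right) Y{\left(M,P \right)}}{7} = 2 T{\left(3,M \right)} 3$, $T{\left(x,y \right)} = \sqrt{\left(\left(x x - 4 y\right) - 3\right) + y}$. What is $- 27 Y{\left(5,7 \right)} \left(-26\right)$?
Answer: $- 88452 i \approx - 88452.0 i$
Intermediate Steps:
$T{\left(x,y \right)} = \sqrt{-3 + x^{2} - 3 y}$ ($T{\left(x,y \right)} = \sqrt{\left(\left(x^{2} - 4 y\right) - 3\right) + y} = \sqrt{\left(-3 + x^{2} - 4 y\right) + y} = \sqrt{-3 + x^{2} - 3 y}$)
$Y{\left(M,P \right)} = - 42 \sqrt{6 - 3 M}$ ($Y{\left(M,P \right)} = - 7 \cdot 2 \sqrt{-3 + 3^{2} - 3 M} 3 = - 7 \cdot 2 \sqrt{-3 + 9 - 3 M} 3 = - 7 \cdot 2 \sqrt{6 - 3 M} 3 = - 7 \cdot 6 \sqrt{6 - 3 M} = - 42 \sqrt{6 - 3 M}$)
$- 27 Y{\left(5,7 \right)} \left(-26\right) = - 27 \left(- 42 \sqrt{6 - 15}\right) \left(-26\right) = - 27 \left(- 42 \sqrt{-9}\right) \left(-26\right) = - 27 \left(- 42 \cdot 3 i\right) \left(-26\right) = - 27 \left(- 126 i\right) \left(-26\right) = 3402 i \left(-26\right) = - 88452 i$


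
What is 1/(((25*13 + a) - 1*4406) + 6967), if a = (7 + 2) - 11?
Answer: 1/2884 ≈ 0.00034674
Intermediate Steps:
a = -2 (a = 9 - 11 = -2)
1/(((25*13 + a) - 1*4406) + 6967) = 1/(((25*13 - 2) - 1*4406) + 6967) = 1/(((325 - 2) - 4406) + 6967) = 1/((323 - 4406) + 6967) = 1/(-4083 + 6967) = 1/2884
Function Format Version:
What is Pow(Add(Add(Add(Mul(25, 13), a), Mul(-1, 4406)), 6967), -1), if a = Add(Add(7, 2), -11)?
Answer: Rational(1, 2884) ≈ 0.00034674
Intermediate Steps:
a = -2 (a = Add(9, -11) = -2)
Pow(Add(Add(Add(Mul(25, 13), a), Mul(-1, 4406)), 6967), -1) = Pow(Add(Add(Add(Mul(25, 13), -2), Mul(-1, 4406)), 6967), -1) = Pow(Add(Add(Add(325, -2), -4406), 6967), -1) = Pow(Add(Add(323, -4406), 6967), -1) = Pow(Add(-4083, 6967), -1) = Pow(2884, -1) = Rational(1, 2884)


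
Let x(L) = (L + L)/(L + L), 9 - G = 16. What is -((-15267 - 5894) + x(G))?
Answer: 21160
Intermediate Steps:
G = -7 (G = 9 - 1*16 = 9 - 16 = -7)
x(L) = 1 (x(L) = (2*L)/((2*L)) = (2*L)*(1/(2*L)) = 1)
-((-15267 - 5894) + x(G)) = -((-15267 - 5894) + 1) = -(-21161 + 1) = -1*(-21160) = 21160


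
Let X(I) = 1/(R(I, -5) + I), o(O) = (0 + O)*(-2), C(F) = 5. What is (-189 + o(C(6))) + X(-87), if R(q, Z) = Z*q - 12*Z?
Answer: -81191/408 ≈ -199.00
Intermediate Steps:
R(q, Z) = -12*Z + Z*q
o(O) = -2*O (o(O) = O*(-2) = -2*O)
X(I) = 1/(60 - 4*I) (X(I) = 1/(-5*(-12 + I) + I) = 1/((60 - 5*I) + I) = 1/(60 - 4*I))
(-189 + o(C(6))) + X(-87) = (-189 - 2*5) + 1/(4*(15 - 1*(-87))) = (-189 - 10) + 1/(4*(15 + 87)) = -199 + (¼)/102 = -199 + (¼)*(1/102) = -199 + 1/408 = -81191/408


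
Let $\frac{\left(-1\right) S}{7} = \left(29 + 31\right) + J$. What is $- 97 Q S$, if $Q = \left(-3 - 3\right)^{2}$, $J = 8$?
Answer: $1662192$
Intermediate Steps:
$S = -476$ ($S = - 7 \left(\left(29 + 31\right) + 8\right) = - 7 \left(60 + 8\right) = \left(-7\right) 68 = -476$)
$Q = 36$ ($Q = \left(-6\right)^{2} = 36$)
$- 97 Q S = \left(-97\right) 36 \left(-476\right) = \left(-3492\right) \left(-476\right) = 1662192$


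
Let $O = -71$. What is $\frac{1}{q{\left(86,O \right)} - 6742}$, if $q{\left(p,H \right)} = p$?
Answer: $- \frac{1}{6656} \approx -0.00015024$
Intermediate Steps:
$\frac{1}{q{\left(86,O \right)} - 6742} = \frac{1}{86 - 6742} = \frac{1}{-6656} = - \frac{1}{6656}$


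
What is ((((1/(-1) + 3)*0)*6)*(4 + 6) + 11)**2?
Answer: 121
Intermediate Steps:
((((1/(-1) + 3)*0)*6)*(4 + 6) + 11)**2 = ((((-1 + 3)*0)*6)*10 + 11)**2 = (((2*0)*6)*10 + 11)**2 = ((0*6)*10 + 11)**2 = (0*10 + 11)**2 = (0 + 11)**2 = 11**2 = 121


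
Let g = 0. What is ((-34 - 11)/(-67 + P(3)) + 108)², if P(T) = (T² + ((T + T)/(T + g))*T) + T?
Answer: 28483569/2401 ≈ 11863.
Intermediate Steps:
P(T) = T² + 3*T (P(T) = (T² + ((T + T)/(T + 0))*T) + T = (T² + ((2*T)/T)*T) + T = (T² + 2*T) + T = T² + 3*T)
((-34 - 11)/(-67 + P(3)) + 108)² = ((-34 - 11)/(-67 + 3*(3 + 3)) + 108)² = (-45/(-67 + 3*6) + 108)² = (-45/(-67 + 18) + 108)² = (-45/(-49) + 108)² = (-45*(-1/49) + 108)² = (45/49 + 108)² = (5337/49)² = 28483569/2401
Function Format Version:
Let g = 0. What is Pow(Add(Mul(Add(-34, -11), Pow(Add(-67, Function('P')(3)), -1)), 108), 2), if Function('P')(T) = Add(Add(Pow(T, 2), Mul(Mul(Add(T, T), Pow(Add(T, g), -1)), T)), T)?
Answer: Rational(28483569, 2401) ≈ 11863.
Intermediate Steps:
Function('P')(T) = Add(Pow(T, 2), Mul(3, T)) (Function('P')(T) = Add(Add(Pow(T, 2), Mul(Mul(Add(T, T), Pow(Add(T, 0), -1)), T)), T) = Add(Add(Pow(T, 2), Mul(Mul(Mul(2, T), Pow(T, -1)), T)), T) = Add(Add(Pow(T, 2), Mul(2, T)), T) = Add(Pow(T, 2), Mul(3, T)))
Pow(Add(Mul(Add(-34, -11), Pow(Add(-67, Function('P')(3)), -1)), 108), 2) = Pow(Add(Mul(Add(-34, -11), Pow(Add(-67, Mul(3, Add(3, 3))), -1)), 108), 2) = Pow(Add(Mul(-45, Pow(Add(-67, Mul(3, 6)), -1)), 108), 2) = Pow(Add(Mul(-45, Pow(Add(-67, 18), -1)), 108), 2) = Pow(Add(Mul(-45, Pow(-49, -1)), 108), 2) = Pow(Add(Mul(-45, Rational(-1, 49)), 108), 2) = Pow(Add(Rational(45, 49), 108), 2) = Pow(Rational(5337, 49), 2) = Rational(28483569, 2401)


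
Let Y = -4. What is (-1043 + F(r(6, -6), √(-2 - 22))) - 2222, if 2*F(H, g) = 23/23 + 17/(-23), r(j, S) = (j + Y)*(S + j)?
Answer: -75092/23 ≈ -3264.9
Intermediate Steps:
r(j, S) = (-4 + j)*(S + j) (r(j, S) = (j - 4)*(S + j) = (-4 + j)*(S + j))
F(H, g) = 3/23 (F(H, g) = (23/23 + 17/(-23))/2 = (23*(1/23) + 17*(-1/23))/2 = (1 - 17/23)/2 = (½)*(6/23) = 3/23)
(-1043 + F(r(6, -6), √(-2 - 22))) - 2222 = (-1043 + 3/23) - 2222 = -23986/23 - 2222 = -75092/23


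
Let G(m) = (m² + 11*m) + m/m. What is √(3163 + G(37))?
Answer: 2*√1235 ≈ 70.285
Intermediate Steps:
G(m) = 1 + m² + 11*m (G(m) = (m² + 11*m) + 1 = 1 + m² + 11*m)
√(3163 + G(37)) = √(3163 + (1 + 37² + 11*37)) = √(3163 + (1 + 1369 + 407)) = √(3163 + 1777) = √4940 = 2*√1235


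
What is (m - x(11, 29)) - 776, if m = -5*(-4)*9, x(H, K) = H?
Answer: -607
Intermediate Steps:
m = 180 (m = 20*9 = 180)
(m - x(11, 29)) - 776 = (180 - 1*11) - 776 = (180 - 11) - 776 = 169 - 776 = -607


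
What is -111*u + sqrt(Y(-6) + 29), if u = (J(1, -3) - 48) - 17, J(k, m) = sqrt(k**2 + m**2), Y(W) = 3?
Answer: 7215 - 111*sqrt(10) + 4*sqrt(2) ≈ 6869.6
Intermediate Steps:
u = -65 + sqrt(10) (u = (sqrt(1**2 + (-3)**2) - 48) - 17 = (sqrt(1 + 9) - 48) - 17 = (sqrt(10) - 48) - 17 = (-48 + sqrt(10)) - 17 = -65 + sqrt(10) ≈ -61.838)
-111*u + sqrt(Y(-6) + 29) = -111*(-65 + sqrt(10)) + sqrt(3 + 29) = (7215 - 111*sqrt(10)) + sqrt(32) = (7215 - 111*sqrt(10)) + 4*sqrt(2) = 7215 - 111*sqrt(10) + 4*sqrt(2)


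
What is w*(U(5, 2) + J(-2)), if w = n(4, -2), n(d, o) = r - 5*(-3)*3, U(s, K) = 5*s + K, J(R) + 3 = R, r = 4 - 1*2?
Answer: 1034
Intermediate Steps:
r = 2 (r = 4 - 2 = 2)
J(R) = -3 + R
U(s, K) = K + 5*s
n(d, o) = 47 (n(d, o) = 2 - 5*(-3)*3 = 2 + 15*3 = 2 + 45 = 47)
w = 47
w*(U(5, 2) + J(-2)) = 47*((2 + 5*5) + (-3 - 2)) = 47*((2 + 25) - 5) = 47*(27 - 5) = 47*22 = 1034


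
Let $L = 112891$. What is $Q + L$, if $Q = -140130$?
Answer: $-27239$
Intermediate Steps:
$Q + L = -140130 + 112891 = -27239$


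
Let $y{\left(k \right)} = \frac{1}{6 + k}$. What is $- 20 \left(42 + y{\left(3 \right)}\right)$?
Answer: $- \frac{7580}{9} \approx -842.22$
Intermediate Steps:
$- 20 \left(42 + y{\left(3 \right)}\right) = - 20 \left(42 + \frac{1}{6 + 3}\right) = - 20 \left(42 + \frac{1}{9}\right) = \left(-20\right) \frac{379}{9} = - \frac{7580}{9}$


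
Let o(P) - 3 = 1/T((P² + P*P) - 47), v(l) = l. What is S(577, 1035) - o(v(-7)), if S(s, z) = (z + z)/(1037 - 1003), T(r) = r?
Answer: 2951/51 ≈ 57.863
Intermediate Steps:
S(s, z) = z/17 (S(s, z) = (2*z)/34 = (2*z)*(1/34) = z/17)
o(P) = 3 + 1/(-47 + 2*P²) (o(P) = 3 + 1/((P² + P*P) - 47) = 3 + 1/((P² + P²) - 47) = 3 + 1/(2*P² - 47) = 3 + 1/(-47 + 2*P²))
S(577, 1035) - o(v(-7)) = (1/17)*1035 - 2*(-70 + 3*(-7)²)/(-47 + 2*(-7)²) = 1035/17 - 2*(-70 + 3*49)/(-47 + 2*49) = 1035/17 - 2*(-70 + 147)/(-47 + 98) = 1035/17 - 2*77/51 = 1035/17 - 1*154/51 = 1035/17 - 154/51 = 2951/51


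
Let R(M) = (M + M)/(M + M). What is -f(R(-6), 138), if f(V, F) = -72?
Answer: 72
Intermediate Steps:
R(M) = 1 (R(M) = (2*M)/((2*M)) = (2*M)*(1/(2*M)) = 1)
-f(R(-6), 138) = -1*(-72) = 72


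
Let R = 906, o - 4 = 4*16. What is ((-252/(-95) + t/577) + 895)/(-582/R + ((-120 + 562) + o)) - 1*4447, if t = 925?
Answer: -18741046966161/4215986095 ≈ -4445.2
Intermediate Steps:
o = 68 (o = 4 + 4*16 = 4 + 64 = 68)
((-252/(-95) + t/577) + 895)/(-582/R + ((-120 + 562) + o)) - 1*4447 = ((-252/(-95) + 925/577) + 895)/(-582/906 + ((-120 + 562) + 68)) - 1*4447 = ((-252*(-1/95) + 925*(1/577)) + 895)/(-582*1/906 + (442 + 68)) - 4447 = ((252/95 + 925/577) + 895)/(-97/151 + 510) - 4447 = (233279/54815 + 895)/(76913/151) - 4447 = (49292704/54815)*(151/76913) - 4447 = 7443198304/4215986095 - 4447 = -18741046966161/4215986095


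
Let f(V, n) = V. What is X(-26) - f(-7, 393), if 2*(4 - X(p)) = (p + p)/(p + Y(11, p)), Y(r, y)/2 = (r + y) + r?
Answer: 174/17 ≈ 10.235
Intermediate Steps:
Y(r, y) = 2*y + 4*r (Y(r, y) = 2*((r + y) + r) = 2*(y + 2*r) = 2*y + 4*r)
X(p) = 4 - p/(44 + 3*p) (X(p) = 4 - (p + p)/(2*(p + (2*p + 4*11))) = 4 - 2*p/(2*(p + (2*p + 44))) = 4 - 2*p/(2*(p + (44 + 2*p))) = 4 - 2*p/(2*(44 + 3*p)) = 4 - p/(44 + 3*p))
X(-26) - f(-7, 393) = 11*(16 - 26)/(44 + 3*(-26)) - 1*(-7) = 11*(-10)/(44 - 78) + 7 = 11*(-10)/(-34) + 7 = 11*(-1/34)*(-10) + 7 = 55/17 + 7 = 174/17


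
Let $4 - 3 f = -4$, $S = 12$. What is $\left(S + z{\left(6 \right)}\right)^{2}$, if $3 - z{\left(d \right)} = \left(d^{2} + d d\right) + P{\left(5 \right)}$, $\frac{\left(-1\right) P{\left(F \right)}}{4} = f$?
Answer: $\frac{19321}{9} \approx 2146.8$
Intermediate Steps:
$f = \frac{8}{3}$ ($f = \frac{4}{3} - - \frac{4}{3} = \frac{4}{3} + \frac{4}{3} = \frac{8}{3} \approx 2.6667$)
$P{\left(F \right)} = - \frac{32}{3}$ ($P{\left(F \right)} = \left(-4\right) \frac{8}{3} = - \frac{32}{3}$)
$z{\left(d \right)} = \frac{41}{3} - 2 d^{2}$ ($z{\left(d \right)} = 3 - \left(\left(d^{2} + d d\right) - \frac{32}{3}\right) = 3 - \left(\left(d^{2} + d^{2}\right) - \frac{32}{3}\right) = 3 - \left(2 d^{2} - \frac{32}{3}\right) = 3 - \left(- \frac{32}{3} + 2 d^{2}\right) = \frac{41}{3} - 2 d^{2}$)
$\left(S + z{\left(6 \right)}\right)^{2} = \left(12 + \left(\frac{41}{3} - 2 \cdot 6^{2}\right)\right)^{2} = \left(12 + \left(\frac{41}{3} - 72\right)\right)^{2} = \left(12 - \frac{175}{3}\right)^{2} = \left(- \frac{139}{3}\right)^{2} = \frac{19321}{9}$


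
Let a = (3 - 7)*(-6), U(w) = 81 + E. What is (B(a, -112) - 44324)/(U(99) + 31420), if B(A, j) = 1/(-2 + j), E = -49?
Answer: -5052937/3585528 ≈ -1.4093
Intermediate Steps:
U(w) = 32 (U(w) = 81 - 49 = 32)
a = 24 (a = -4*(-6) = 24)
(B(a, -112) - 44324)/(U(99) + 31420) = (1/(-2 - 112) - 44324)/(32 + 31420) = (1/(-114) - 44324)/31452 = (-1/114 - 44324)*(1/31452) = -5052937/114*1/31452 = -5052937/3585528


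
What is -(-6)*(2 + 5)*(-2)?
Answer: -84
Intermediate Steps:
-(-6)*(2 + 5)*(-2) = -(-6)*7*(-2) = -2*(-21)*(-2) = 42*(-2) = -84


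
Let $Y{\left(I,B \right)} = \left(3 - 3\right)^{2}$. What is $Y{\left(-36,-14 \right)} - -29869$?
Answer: $29869$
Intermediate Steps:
$Y{\left(I,B \right)} = 0$ ($Y{\left(I,B \right)} = 0^{2} = 0$)
$Y{\left(-36,-14 \right)} - -29869 = 0 - -29869 = 0 + 29869 = 29869$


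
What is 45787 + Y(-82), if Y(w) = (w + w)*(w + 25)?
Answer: 55135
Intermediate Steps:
Y(w) = 2*w*(25 + w) (Y(w) = (2*w)*(25 + w) = 2*w*(25 + w))
45787 + Y(-82) = 45787 + 2*(-82)*(25 - 82) = 45787 + 2*(-82)*(-57) = 45787 + 9348 = 55135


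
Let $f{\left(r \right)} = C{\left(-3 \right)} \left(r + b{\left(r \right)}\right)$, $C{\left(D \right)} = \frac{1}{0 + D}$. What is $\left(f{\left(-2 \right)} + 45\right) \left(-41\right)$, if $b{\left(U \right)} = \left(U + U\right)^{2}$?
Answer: $- \frac{4961}{3} \approx -1653.7$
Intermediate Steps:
$b{\left(U \right)} = 4 U^{2}$ ($b{\left(U \right)} = \left(2 U\right)^{2} = 4 U^{2}$)
$C{\left(D \right)} = \frac{1}{D}$
$f{\left(r \right)} = - \frac{4 r^{2}}{3} - \frac{r}{3}$ ($f{\left(r \right)} = \frac{r + 4 r^{2}}{-3} = - \frac{r + 4 r^{2}}{3} = - \frac{4 r^{2}}{3} - \frac{r}{3}$)
$\left(f{\left(-2 \right)} + 45\right) \left(-41\right) = \left(\frac{1}{3} \left(-2\right) \left(-1 - -8\right) + 45\right) \left(-41\right) = \left(\frac{1}{3} \left(-2\right) \left(-1 + 8\right) + 45\right) \left(-41\right) = \left(\frac{1}{3} \left(-2\right) 7 + 45\right) \left(-41\right) = \left(- \frac{14}{3} + 45\right) \left(-41\right) = \frac{121}{3} \left(-41\right) = - \frac{4961}{3}$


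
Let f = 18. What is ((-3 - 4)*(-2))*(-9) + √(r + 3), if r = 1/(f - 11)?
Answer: -126 + √154/7 ≈ -124.23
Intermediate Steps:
r = ⅐ (r = 1/(18 - 11) = 1/7 = ⅐ ≈ 0.14286)
((-3 - 4)*(-2))*(-9) + √(r + 3) = ((-3 - 4)*(-2))*(-9) + √(⅐ + 3) = -7*(-2)*(-9) + √(22/7) = 14*(-9) + √154/7 = -126 + √154/7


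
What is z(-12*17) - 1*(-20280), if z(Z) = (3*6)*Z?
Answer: 16608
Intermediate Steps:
z(Z) = 18*Z
z(-12*17) - 1*(-20280) = 18*(-12*17) - 1*(-20280) = 18*(-204) + 20280 = -3672 + 20280 = 16608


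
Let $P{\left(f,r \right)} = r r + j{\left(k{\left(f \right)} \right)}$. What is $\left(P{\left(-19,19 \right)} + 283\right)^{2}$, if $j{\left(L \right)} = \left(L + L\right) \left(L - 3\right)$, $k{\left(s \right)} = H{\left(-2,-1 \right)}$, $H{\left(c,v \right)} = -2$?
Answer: $440896$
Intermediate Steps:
$k{\left(s \right)} = -2$
$j{\left(L \right)} = 2 L \left(-3 + L\right)$
$P{\left(f,r \right)} = 20 + r^{2}$ ($P{\left(f,r \right)} = r r + 2 \left(-2\right) \left(-3 - 2\right) = r^{2} + 2 \left(-2\right) \left(-5\right) = r^{2} + 20 = 20 + r^{2}$)
$\left(P{\left(-19,19 \right)} + 283\right)^{2} = \left(\left(20 + 19^{2}\right) + 283\right)^{2} = \left(\left(20 + 361\right) + 283\right)^{2} = \left(381 + 283\right)^{2} = 664^{2} = 440896$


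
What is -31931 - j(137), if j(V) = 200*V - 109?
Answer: -59222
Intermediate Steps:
j(V) = -109 + 200*V
-31931 - j(137) = -31931 - (-109 + 200*137) = -31931 - (-109 + 27400) = -31931 - 1*27291 = -31931 - 27291 = -59222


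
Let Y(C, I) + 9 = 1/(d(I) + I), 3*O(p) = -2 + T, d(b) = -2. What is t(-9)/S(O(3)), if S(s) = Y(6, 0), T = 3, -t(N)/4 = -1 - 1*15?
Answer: -128/19 ≈ -6.7368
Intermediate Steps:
t(N) = 64 (t(N) = -4*(-1 - 1*15) = -4*(-1 - 15) = -4*(-16) = 64)
O(p) = 1/3 (O(p) = (-2 + 3)/3 = (1/3)*1 = 1/3)
Y(C, I) = -9 + 1/(-2 + I)
S(s) = -19/2 (S(s) = (19 - 9*0)/(-2 + 0) = (19 + 0)/(-2) = -1/2*19 = -19/2)
t(-9)/S(O(3)) = 64/(-19/2) = 64*(-2/19) = -128/19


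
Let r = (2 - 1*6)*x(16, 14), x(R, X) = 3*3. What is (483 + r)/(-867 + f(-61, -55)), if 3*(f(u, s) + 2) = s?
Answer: -1341/2662 ≈ -0.50376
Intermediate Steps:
f(u, s) = -2 + s/3
x(R, X) = 9
r = -36 (r = (2 - 1*6)*9 = (2 - 6)*9 = -4*9 = -36)
(483 + r)/(-867 + f(-61, -55)) = (483 - 36)/(-867 + (-2 + (⅓)*(-55))) = 447/(-867 + (-2 - 55/3)) = 447/(-867 - 61/3) = 447/(-2662/3) = 447*(-3/2662) = -1341/2662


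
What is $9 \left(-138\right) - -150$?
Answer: $-1092$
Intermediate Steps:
$9 \left(-138\right) - -150 = -1242 + 150 = -1092$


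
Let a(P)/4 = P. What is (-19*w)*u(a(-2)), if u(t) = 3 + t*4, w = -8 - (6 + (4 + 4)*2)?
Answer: -16530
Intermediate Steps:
a(P) = 4*P
w = -30 (w = -8 - (6 + 8*2) = -8 - (6 + 16) = -8 - 1*22 = -8 - 22 = -30)
u(t) = 3 + 4*t
(-19*w)*u(a(-2)) = (-19*(-30))*(3 + 4*(4*(-2))) = 570*(3 + 4*(-8)) = 570*(3 - 32) = 570*(-29) = -16530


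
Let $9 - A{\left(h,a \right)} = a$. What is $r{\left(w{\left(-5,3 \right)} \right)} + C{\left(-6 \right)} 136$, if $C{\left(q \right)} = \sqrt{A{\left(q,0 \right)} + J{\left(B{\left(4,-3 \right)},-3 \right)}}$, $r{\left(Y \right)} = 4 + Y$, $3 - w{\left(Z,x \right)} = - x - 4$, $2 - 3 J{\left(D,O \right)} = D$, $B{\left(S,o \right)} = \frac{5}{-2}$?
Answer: $14 + 68 \sqrt{42} \approx 454.69$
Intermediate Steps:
$B{\left(S,o \right)} = - \frac{5}{2}$ ($B{\left(S,o \right)} = 5 \left(- \frac{1}{2}\right) = - \frac{5}{2}$)
$J{\left(D,O \right)} = \frac{2}{3} - \frac{D}{3}$
$w{\left(Z,x \right)} = 7 + x$ ($w{\left(Z,x \right)} = 3 - \left(- x - 4\right) = 3 - \left(-4 - x\right) = 3 + \left(4 + x\right) = 7 + x$)
$A{\left(h,a \right)} = 9 - a$
$C{\left(q \right)} = \frac{\sqrt{42}}{2}$ ($C{\left(q \right)} = \sqrt{\left(9 - 0\right) + \left(\frac{2}{3} - - \frac{5}{6}\right)} = \sqrt{\left(9 + 0\right) + \left(\frac{2}{3} + \frac{5}{6}\right)} = \sqrt{9 + \frac{3}{2}} = \sqrt{\frac{21}{2}} = \frac{\sqrt{42}}{2}$)
$r{\left(w{\left(-5,3 \right)} \right)} + C{\left(-6 \right)} 136 = \left(4 + \left(7 + 3\right)\right) + \frac{\sqrt{42}}{2} \cdot 136 = \left(4 + 10\right) + 68 \sqrt{42} = 14 + 68 \sqrt{42}$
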